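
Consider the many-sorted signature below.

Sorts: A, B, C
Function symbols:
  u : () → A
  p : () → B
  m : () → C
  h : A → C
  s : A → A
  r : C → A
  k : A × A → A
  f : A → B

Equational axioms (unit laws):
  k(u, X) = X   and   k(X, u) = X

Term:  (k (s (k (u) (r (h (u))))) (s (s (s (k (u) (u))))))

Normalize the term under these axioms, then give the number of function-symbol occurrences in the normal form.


1. (k (s (k (u) (r (h (u))))) (s (s (s (k (u) (u))))))  →  (k (s (r (h (u)))) (s (s (s (k (u) (u))))))
2. (k (s (r (h (u)))) (s (s (s (k (u) (u))))))  →  (k (s (r (h (u)))) (s (s (s (u)))))
normal form: (k (s (r (h (u)))) (s (s (s (u)))))

size = 9


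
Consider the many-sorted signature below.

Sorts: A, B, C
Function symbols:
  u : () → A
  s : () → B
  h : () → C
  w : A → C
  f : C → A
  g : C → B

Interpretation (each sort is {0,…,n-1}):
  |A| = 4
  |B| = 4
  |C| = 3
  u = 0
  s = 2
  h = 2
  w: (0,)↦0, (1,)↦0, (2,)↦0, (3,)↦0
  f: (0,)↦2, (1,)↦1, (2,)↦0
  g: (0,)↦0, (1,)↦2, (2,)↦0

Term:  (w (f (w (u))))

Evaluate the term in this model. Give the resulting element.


  u = 0
  (w (u)) = w(0,) = 0
  (f (w (u))) = f(0,) = 2
  (w (f (w (u)))) = w(2,) = 0

value = 0


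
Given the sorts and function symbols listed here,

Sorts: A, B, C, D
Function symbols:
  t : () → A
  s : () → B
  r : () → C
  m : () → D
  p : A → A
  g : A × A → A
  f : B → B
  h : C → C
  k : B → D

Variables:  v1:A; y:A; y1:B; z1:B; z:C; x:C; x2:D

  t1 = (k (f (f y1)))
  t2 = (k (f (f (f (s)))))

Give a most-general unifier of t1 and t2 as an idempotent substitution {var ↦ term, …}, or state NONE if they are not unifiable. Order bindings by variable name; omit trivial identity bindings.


{y1 ↦ (f (s))}


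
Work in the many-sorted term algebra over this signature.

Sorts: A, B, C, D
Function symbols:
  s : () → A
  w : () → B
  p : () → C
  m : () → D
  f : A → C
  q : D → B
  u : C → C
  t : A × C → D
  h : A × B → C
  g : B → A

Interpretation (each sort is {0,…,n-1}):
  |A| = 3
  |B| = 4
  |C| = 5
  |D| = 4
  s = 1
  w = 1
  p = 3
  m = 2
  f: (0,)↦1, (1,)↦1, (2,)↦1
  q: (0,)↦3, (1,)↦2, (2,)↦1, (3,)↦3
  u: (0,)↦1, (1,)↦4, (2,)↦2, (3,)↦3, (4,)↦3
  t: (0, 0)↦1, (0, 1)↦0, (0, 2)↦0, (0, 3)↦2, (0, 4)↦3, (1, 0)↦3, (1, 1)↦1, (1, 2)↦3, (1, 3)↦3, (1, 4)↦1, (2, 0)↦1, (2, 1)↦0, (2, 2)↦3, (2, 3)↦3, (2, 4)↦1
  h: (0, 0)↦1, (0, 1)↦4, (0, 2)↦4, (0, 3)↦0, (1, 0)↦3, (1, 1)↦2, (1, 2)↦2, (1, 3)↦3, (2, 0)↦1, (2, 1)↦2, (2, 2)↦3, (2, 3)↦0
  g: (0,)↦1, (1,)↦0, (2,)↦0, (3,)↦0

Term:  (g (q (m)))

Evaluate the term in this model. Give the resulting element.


value = 0

  m = 2
  (q (m)) = q(2,) = 1
  (g (q (m))) = g(1,) = 0


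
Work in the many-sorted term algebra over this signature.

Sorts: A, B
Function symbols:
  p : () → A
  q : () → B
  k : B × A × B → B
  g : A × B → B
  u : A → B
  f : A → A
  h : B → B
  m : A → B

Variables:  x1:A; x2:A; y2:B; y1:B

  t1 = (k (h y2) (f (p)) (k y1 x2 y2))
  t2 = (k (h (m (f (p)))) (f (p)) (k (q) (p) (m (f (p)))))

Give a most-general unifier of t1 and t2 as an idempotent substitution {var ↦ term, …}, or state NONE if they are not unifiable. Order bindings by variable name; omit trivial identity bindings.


{x2 ↦ (p), y1 ↦ (q), y2 ↦ (m (f (p)))}


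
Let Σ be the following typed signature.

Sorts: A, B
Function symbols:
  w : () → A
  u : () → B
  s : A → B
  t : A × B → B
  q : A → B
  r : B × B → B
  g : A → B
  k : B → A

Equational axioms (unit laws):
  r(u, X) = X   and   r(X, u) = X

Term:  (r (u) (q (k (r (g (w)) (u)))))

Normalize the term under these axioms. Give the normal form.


1. (r (u) (q (k (r (g (w)) (u)))))  →  (q (k (r (g (w)) (u))))
2. (q (k (r (g (w)) (u))))  →  (q (k (g (w))))

normal form = (q (k (g (w))))


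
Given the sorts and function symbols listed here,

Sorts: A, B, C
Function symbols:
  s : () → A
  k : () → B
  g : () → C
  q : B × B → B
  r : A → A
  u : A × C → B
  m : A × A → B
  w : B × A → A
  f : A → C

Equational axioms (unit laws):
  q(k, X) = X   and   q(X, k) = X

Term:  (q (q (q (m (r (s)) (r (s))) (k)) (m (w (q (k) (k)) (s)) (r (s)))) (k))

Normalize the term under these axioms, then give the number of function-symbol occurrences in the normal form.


1. (q (q (q (m (r (s)) (r (s))) (k)) (m (w (q (k) (k)) (s)) (r (s)))) (k))  →  (q (q (m (r (s)) (r (s))) (k)) (m (w (q (k) (k)) (s)) (r (s))))
2. (q (q (m (r (s)) (r (s))) (k)) (m (w (q (k) (k)) (s)) (r (s))))  →  (q (m (r (s)) (r (s))) (m (w (q (k) (k)) (s)) (r (s))))
3. (q (m (r (s)) (r (s))) (m (w (q (k) (k)) (s)) (r (s))))  →  (q (m (r (s)) (r (s))) (m (w (k) (s)) (r (s))))
normal form: (q (m (r (s)) (r (s))) (m (w (k) (s)) (r (s))))

size = 12


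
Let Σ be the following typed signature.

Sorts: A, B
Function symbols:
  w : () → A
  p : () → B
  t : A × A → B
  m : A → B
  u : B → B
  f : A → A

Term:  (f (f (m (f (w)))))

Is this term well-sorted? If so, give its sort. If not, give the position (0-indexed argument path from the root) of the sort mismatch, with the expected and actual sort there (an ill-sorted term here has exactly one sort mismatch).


ill-sorted at position [0, 0]: expected A, got B

        (w) : A
      (f (w)) : A
    (m (f (w))) : B
  (f (m (f (w)))) : ✗ arg 0 at [0, 0] has sort B, expected A


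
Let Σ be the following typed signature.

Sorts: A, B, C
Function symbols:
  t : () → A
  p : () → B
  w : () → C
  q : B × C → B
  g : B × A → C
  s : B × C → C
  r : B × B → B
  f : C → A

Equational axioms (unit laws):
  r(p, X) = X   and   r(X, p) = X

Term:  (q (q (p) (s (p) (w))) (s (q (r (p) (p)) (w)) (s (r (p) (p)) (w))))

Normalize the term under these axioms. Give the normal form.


1. (q (q (p) (s (p) (w))) (s (q (r (p) (p)) (w)) (s (r (p) (p)) (w))))  →  (q (q (p) (s (p) (w))) (s (q (p) (w)) (s (r (p) (p)) (w))))
2. (q (q (p) (s (p) (w))) (s (q (p) (w)) (s (r (p) (p)) (w))))  →  (q (q (p) (s (p) (w))) (s (q (p) (w)) (s (p) (w))))

normal form = (q (q (p) (s (p) (w))) (s (q (p) (w)) (s (p) (w))))


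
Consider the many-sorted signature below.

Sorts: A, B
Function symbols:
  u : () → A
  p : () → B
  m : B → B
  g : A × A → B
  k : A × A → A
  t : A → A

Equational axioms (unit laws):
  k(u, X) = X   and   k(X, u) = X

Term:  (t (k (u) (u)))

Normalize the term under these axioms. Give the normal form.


1. (t (k (u) (u)))  →  (t (u))

normal form = (t (u))


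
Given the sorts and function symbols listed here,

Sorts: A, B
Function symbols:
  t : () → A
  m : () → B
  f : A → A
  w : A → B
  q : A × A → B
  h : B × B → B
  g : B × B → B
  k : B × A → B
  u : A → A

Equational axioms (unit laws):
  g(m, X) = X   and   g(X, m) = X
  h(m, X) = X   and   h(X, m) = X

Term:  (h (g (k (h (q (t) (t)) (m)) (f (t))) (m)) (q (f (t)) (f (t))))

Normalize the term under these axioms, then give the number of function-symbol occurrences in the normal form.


1. (h (g (k (h (q (t) (t)) (m)) (f (t))) (m)) (q (f (t)) (f (t))))  →  (h (k (h (q (t) (t)) (m)) (f (t))) (q (f (t)) (f (t))))
2. (h (k (h (q (t) (t)) (m)) (f (t))) (q (f (t)) (f (t))))  →  (h (k (q (t) (t)) (f (t))) (q (f (t)) (f (t))))
normal form: (h (k (q (t) (t)) (f (t))) (q (f (t)) (f (t))))

size = 12


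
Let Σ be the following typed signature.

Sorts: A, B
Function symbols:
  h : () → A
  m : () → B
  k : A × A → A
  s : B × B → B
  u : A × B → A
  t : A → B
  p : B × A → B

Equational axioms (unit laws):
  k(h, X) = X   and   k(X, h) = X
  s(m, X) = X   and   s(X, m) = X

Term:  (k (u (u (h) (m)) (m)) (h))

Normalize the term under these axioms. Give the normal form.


1. (k (u (u (h) (m)) (m)) (h))  →  (u (u (h) (m)) (m))

normal form = (u (u (h) (m)) (m))


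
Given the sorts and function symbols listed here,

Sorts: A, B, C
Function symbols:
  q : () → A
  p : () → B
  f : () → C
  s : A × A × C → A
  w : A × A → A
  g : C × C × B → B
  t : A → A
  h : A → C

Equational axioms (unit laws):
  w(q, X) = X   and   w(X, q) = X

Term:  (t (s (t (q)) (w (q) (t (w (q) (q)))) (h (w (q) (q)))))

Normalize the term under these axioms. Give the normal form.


1. (t (s (t (q)) (w (q) (t (w (q) (q)))) (h (w (q) (q)))))  →  (t (s (t (q)) (t (w (q) (q))) (h (w (q) (q)))))
2. (t (s (t (q)) (t (w (q) (q))) (h (w (q) (q)))))  →  (t (s (t (q)) (t (q)) (h (w (q) (q)))))
3. (t (s (t (q)) (t (q)) (h (w (q) (q)))))  →  (t (s (t (q)) (t (q)) (h (q))))

normal form = (t (s (t (q)) (t (q)) (h (q))))


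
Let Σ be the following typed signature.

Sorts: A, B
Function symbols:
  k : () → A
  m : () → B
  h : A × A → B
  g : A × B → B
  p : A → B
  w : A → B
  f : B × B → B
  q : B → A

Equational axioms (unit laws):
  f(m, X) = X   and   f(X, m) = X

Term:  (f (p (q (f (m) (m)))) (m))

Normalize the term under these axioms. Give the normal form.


1. (f (p (q (f (m) (m)))) (m))  →  (p (q (f (m) (m))))
2. (p (q (f (m) (m))))  →  (p (q (m)))

normal form = (p (q (m)))


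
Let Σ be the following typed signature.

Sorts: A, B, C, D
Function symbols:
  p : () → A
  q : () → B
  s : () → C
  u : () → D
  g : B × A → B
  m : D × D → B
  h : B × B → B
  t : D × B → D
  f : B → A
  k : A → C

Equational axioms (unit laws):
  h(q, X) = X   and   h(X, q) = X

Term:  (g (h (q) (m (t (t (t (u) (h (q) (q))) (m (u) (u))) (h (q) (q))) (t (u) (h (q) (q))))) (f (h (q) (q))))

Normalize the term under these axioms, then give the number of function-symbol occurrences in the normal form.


size = 16

1. (g (h (q) (m (t (t (t (u) (h (q) (q))) (m (u) (u))) (h (q) (q))) (t (u) (h (q) (q))))) (f (h (q) (q))))  →  (g (m (t (t (t (u) (h (q) (q))) (m (u) (u))) (h (q) (q))) (t (u) (h (q) (q)))) (f (h (q) (q))))
2. (g (m (t (t (t (u) (h (q) (q))) (m (u) (u))) (h (q) (q))) (t (u) (h (q) (q)))) (f (h (q) (q))))  →  (g (m (t (t (t (u) (q)) (m (u) (u))) (h (q) (q))) (t (u) (h (q) (q)))) (f (h (q) (q))))
3. (g (m (t (t (t (u) (q)) (m (u) (u))) (h (q) (q))) (t (u) (h (q) (q)))) (f (h (q) (q))))  →  (g (m (t (t (t (u) (q)) (m (u) (u))) (q)) (t (u) (h (q) (q)))) (f (h (q) (q))))
4. (g (m (t (t (t (u) (q)) (m (u) (u))) (q)) (t (u) (h (q) (q)))) (f (h (q) (q))))  →  (g (m (t (t (t (u) (q)) (m (u) (u))) (q)) (t (u) (q))) (f (h (q) (q))))
5. (g (m (t (t (t (u) (q)) (m (u) (u))) (q)) (t (u) (q))) (f (h (q) (q))))  →  (g (m (t (t (t (u) (q)) (m (u) (u))) (q)) (t (u) (q))) (f (q)))
normal form: (g (m (t (t (t (u) (q)) (m (u) (u))) (q)) (t (u) (q))) (f (q)))


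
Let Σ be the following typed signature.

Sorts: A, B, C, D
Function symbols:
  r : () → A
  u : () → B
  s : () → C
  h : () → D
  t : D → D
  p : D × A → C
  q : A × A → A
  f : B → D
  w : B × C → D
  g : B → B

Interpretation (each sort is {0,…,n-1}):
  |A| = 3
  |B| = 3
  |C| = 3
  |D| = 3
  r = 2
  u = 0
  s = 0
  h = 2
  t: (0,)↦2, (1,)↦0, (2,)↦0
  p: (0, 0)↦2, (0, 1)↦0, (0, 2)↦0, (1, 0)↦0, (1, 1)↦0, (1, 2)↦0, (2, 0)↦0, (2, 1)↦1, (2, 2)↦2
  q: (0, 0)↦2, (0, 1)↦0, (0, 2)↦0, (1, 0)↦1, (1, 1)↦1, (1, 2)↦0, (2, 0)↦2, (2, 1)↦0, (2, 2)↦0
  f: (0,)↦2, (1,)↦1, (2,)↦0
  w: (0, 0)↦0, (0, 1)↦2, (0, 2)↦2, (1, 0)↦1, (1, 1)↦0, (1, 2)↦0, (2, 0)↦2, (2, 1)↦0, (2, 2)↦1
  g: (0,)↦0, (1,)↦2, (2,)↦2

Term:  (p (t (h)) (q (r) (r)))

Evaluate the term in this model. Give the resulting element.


  h = 2
  (t (h)) = t(2,) = 0
  r = 2
  r = 2
  (q (r) (r)) = q(2, 2) = 0
  (p (t (h)) (q (r) (r))) = p(0, 0) = 2

value = 2


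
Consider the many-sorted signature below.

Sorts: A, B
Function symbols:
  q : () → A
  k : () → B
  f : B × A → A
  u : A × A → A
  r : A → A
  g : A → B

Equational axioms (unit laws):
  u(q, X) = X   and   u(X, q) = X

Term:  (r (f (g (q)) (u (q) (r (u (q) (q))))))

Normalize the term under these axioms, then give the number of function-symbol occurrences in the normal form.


size = 6

1. (r (f (g (q)) (u (q) (r (u (q) (q))))))  →  (r (f (g (q)) (r (u (q) (q)))))
2. (r (f (g (q)) (r (u (q) (q)))))  →  (r (f (g (q)) (r (q))))
normal form: (r (f (g (q)) (r (q))))


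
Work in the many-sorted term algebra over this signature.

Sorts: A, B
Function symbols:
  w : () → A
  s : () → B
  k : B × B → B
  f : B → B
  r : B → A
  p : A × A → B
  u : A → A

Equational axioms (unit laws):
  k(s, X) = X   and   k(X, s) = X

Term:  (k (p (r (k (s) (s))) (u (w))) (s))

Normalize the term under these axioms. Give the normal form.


1. (k (p (r (k (s) (s))) (u (w))) (s))  →  (p (r (k (s) (s))) (u (w)))
2. (p (r (k (s) (s))) (u (w)))  →  (p (r (s)) (u (w)))

normal form = (p (r (s)) (u (w)))


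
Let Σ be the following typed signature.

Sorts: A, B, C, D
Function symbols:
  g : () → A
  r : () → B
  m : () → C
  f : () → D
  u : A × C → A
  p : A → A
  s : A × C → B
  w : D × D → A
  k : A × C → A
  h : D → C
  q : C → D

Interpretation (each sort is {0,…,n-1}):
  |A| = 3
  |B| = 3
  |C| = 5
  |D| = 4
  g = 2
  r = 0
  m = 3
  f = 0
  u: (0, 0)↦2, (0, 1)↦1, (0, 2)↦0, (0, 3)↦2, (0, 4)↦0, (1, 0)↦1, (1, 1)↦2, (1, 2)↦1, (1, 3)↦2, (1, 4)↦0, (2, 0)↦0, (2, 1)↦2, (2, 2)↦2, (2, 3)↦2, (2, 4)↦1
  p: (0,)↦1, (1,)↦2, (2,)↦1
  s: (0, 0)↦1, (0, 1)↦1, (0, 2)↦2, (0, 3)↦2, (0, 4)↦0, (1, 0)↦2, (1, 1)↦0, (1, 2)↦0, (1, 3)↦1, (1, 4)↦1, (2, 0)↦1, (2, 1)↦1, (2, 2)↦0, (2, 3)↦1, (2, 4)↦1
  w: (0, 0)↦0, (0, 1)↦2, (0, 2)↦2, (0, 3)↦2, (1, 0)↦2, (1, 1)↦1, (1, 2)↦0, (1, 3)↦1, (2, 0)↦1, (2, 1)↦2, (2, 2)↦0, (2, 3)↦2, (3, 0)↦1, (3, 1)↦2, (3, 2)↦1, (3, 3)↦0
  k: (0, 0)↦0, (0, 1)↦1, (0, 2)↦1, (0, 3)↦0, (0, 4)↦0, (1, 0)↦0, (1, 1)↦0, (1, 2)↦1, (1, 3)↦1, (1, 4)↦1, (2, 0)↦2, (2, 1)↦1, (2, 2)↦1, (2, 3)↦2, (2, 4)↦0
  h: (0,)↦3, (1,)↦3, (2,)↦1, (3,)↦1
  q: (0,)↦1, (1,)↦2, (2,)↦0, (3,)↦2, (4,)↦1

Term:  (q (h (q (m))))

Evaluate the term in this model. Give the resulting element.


value = 2

  m = 3
  (q (m)) = q(3,) = 2
  (h (q (m))) = h(2,) = 1
  (q (h (q (m)))) = q(1,) = 2


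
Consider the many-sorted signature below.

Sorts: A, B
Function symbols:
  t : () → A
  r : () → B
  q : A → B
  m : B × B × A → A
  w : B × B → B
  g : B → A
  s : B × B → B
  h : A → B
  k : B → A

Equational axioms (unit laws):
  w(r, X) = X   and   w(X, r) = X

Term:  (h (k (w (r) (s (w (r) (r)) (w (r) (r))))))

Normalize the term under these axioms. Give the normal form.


normal form = (h (k (s (r) (r))))

1. (h (k (w (r) (s (w (r) (r)) (w (r) (r))))))  →  (h (k (s (w (r) (r)) (w (r) (r)))))
2. (h (k (s (w (r) (r)) (w (r) (r)))))  →  (h (k (s (r) (w (r) (r)))))
3. (h (k (s (r) (w (r) (r)))))  →  (h (k (s (r) (r))))


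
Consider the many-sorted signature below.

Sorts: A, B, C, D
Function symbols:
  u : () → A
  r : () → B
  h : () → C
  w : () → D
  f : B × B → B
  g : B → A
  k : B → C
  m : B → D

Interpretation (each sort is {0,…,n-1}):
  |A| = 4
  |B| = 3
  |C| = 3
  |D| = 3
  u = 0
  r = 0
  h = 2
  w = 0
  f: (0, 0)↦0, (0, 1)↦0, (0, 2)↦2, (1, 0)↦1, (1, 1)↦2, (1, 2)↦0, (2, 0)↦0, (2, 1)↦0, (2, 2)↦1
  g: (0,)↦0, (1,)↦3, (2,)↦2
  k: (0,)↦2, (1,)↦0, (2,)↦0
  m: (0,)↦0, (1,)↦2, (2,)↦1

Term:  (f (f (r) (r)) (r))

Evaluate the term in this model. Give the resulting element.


  r = 0
  r = 0
  (f (r) (r)) = f(0, 0) = 0
  r = 0
  (f (f (r) (r)) (r)) = f(0, 0) = 0

value = 0


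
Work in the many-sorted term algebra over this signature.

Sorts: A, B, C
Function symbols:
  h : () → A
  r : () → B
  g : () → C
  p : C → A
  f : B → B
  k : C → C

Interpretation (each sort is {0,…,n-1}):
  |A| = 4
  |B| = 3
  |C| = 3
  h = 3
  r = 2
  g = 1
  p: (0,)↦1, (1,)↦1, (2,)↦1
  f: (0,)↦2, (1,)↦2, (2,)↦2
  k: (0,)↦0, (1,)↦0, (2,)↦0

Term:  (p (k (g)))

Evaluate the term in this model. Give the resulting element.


  g = 1
  (k (g)) = k(1,) = 0
  (p (k (g))) = p(0,) = 1

value = 1


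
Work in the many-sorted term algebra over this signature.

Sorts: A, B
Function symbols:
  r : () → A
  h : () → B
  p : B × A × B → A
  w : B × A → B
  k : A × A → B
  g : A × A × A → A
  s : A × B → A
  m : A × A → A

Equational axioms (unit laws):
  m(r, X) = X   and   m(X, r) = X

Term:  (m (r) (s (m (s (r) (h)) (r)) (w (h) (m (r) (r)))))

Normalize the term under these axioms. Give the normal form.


normal form = (s (s (r) (h)) (w (h) (r)))

1. (m (r) (s (m (s (r) (h)) (r)) (w (h) (m (r) (r)))))  →  (s (m (s (r) (h)) (r)) (w (h) (m (r) (r))))
2. (s (m (s (r) (h)) (r)) (w (h) (m (r) (r))))  →  (s (s (r) (h)) (w (h) (m (r) (r))))
3. (s (s (r) (h)) (w (h) (m (r) (r))))  →  (s (s (r) (h)) (w (h) (r)))


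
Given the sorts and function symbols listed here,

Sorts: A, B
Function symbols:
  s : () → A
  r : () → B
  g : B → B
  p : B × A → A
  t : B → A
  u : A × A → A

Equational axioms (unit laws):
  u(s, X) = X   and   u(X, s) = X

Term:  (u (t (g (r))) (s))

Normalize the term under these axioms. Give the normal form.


normal form = (t (g (r)))

1. (u (t (g (r))) (s))  →  (t (g (r)))


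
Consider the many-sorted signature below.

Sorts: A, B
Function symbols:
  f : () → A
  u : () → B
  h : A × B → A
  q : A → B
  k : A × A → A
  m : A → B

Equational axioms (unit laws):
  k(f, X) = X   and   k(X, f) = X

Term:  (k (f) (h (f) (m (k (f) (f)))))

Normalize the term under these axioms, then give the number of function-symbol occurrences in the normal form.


1. (k (f) (h (f) (m (k (f) (f)))))  →  (h (f) (m (k (f) (f))))
2. (h (f) (m (k (f) (f))))  →  (h (f) (m (f)))
normal form: (h (f) (m (f)))

size = 4


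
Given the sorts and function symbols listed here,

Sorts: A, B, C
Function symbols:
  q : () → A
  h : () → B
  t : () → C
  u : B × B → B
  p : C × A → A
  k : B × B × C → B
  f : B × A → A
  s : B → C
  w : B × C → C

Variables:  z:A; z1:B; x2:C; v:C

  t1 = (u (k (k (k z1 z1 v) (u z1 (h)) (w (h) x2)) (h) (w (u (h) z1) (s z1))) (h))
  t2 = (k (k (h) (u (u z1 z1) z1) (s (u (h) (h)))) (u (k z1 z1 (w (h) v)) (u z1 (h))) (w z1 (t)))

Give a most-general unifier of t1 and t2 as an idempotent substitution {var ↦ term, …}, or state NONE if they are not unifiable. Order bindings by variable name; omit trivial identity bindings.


NONE (not unifiable)

head clash or occurs-check failure — not unifiable


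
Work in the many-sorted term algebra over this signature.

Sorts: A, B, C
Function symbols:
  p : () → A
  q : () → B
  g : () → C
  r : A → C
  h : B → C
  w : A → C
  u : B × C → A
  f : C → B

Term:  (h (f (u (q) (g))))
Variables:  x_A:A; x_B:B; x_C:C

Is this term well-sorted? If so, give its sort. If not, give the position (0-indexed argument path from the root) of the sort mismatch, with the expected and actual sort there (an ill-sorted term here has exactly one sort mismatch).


      (q) : B
      (g) : C
    (u (q) (g)) : A
  (f (u (q) (g))) : ✗ arg 0 at [0, 0] has sort A, expected C

ill-sorted at position [0, 0]: expected C, got A


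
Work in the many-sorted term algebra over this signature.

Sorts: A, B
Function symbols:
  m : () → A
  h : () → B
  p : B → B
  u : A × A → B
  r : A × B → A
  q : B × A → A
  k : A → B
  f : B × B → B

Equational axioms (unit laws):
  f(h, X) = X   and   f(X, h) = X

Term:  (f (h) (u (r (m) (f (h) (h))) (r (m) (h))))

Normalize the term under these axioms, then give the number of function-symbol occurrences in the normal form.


size = 7

1. (f (h) (u (r (m) (f (h) (h))) (r (m) (h))))  →  (u (r (m) (f (h) (h))) (r (m) (h)))
2. (u (r (m) (f (h) (h))) (r (m) (h)))  →  (u (r (m) (h)) (r (m) (h)))
normal form: (u (r (m) (h)) (r (m) (h)))


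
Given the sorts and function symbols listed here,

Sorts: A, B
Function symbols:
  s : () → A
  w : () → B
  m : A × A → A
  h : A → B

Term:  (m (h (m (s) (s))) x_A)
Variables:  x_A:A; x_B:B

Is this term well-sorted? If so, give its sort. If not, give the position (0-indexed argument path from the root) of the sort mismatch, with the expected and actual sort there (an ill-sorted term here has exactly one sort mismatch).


ill-sorted at position [0]: expected A, got B

      (s) : A
      (s) : A
    (m (s) (s)) : A
  (h (m (s) (s))) : B
  x_A : A
(m (h (m (s) (s))) x_A) : ✗ arg 0 at [0] has sort B, expected A


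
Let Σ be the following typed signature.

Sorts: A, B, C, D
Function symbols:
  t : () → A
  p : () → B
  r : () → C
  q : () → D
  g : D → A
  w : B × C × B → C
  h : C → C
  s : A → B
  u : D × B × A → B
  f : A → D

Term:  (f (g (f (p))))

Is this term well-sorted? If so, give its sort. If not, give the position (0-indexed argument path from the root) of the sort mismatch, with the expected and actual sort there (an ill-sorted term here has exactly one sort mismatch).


      (p) : B
    (f (p)) : ✗ arg 0 at [0, 0, 0] has sort B, expected A

ill-sorted at position [0, 0, 0]: expected A, got B


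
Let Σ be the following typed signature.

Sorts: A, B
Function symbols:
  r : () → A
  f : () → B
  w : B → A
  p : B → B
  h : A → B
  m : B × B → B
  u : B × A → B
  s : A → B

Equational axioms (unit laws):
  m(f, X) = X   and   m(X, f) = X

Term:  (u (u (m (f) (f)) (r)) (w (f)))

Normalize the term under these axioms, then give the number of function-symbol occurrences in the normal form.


size = 6

1. (u (u (m (f) (f)) (r)) (w (f)))  →  (u (u (f) (r)) (w (f)))
normal form: (u (u (f) (r)) (w (f)))


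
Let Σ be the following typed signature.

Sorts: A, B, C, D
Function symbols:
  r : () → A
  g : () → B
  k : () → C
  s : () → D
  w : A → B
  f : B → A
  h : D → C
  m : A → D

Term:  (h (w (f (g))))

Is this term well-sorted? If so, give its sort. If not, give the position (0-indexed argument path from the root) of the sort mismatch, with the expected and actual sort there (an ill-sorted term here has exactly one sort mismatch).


      (g) : B
    (f (g)) : A
  (w (f (g))) : B
(h (w (f (g)))) : ✗ arg 0 at [0] has sort B, expected D

ill-sorted at position [0]: expected D, got B


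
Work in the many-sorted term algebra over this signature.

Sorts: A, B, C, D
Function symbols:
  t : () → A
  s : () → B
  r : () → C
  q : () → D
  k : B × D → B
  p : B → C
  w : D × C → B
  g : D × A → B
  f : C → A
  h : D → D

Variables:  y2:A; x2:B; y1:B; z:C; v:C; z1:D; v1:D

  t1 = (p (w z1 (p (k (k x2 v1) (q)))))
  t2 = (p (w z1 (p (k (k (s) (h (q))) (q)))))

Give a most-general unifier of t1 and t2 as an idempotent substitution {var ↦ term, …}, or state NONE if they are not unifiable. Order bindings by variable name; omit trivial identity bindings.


{v1 ↦ (h (q)), x2 ↦ (s)}


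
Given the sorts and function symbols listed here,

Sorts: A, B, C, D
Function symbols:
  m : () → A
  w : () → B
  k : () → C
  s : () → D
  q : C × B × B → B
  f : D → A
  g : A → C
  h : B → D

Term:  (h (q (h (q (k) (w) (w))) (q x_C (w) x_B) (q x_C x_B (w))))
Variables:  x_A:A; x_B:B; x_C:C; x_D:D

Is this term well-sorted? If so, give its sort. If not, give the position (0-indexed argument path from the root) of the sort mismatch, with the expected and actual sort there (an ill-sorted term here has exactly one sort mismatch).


        (k) : C
        (w) : B
        (w) : B
      (q (k) (w) (w)) : B
    (h (q (k) (w) (w))) : D
      x_C : C
      (w) : B
      x_B : B
    (q x_C (w) x_B) : B
      x_C : C
      x_B : B
      (w) : B
    (q x_C x_B (w)) : B
  (q (h (q (k) (w) (w))) (q x_C (w) x_B) (q x_C x_B (w))) : ✗ arg 0 at [0, 0] has sort D, expected C

ill-sorted at position [0, 0]: expected C, got D


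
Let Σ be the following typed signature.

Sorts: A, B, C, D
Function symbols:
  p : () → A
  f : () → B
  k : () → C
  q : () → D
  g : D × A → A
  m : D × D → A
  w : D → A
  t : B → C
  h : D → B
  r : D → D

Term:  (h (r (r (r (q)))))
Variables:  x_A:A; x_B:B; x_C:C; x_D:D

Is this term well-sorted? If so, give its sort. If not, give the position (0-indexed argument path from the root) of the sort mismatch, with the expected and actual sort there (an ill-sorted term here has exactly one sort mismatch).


        (q) : D
      (r (q)) : D
    (r (r (q))) : D
  (r (r (r (q)))) : D
(h (r (r (r (q))))) : B

well-sorted; sort = B


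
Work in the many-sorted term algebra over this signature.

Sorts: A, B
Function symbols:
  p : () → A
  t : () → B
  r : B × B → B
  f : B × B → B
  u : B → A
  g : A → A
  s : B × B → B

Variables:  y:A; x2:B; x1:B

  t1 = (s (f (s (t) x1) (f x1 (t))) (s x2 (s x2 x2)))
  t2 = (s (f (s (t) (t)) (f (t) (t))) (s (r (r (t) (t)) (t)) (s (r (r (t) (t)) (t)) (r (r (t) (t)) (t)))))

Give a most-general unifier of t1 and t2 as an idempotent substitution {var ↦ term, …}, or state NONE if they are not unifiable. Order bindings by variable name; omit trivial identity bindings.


{x1 ↦ (t), x2 ↦ (r (r (t) (t)) (t))}


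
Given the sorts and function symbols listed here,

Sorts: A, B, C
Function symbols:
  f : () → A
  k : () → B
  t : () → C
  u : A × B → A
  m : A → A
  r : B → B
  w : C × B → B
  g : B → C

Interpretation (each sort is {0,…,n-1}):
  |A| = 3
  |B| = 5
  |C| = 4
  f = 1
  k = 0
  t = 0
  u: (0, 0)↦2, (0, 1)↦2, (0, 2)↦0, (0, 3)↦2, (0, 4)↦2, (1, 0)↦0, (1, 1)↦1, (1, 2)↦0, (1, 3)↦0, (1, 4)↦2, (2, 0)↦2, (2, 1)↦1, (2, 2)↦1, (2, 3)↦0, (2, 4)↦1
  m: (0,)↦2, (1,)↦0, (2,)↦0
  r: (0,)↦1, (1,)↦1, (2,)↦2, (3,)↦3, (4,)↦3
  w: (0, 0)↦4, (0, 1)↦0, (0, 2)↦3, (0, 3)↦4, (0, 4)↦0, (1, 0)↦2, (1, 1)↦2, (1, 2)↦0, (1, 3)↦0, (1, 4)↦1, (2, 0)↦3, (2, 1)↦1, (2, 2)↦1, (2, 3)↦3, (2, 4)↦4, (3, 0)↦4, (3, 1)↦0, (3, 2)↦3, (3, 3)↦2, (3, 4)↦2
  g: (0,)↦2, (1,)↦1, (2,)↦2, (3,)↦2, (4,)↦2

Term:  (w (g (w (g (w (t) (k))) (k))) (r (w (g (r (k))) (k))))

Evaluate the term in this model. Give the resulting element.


value = 1

  t = 0
  k = 0
  (w (t) (k)) = w(0, 0) = 4
  (g (w (t) (k))) = g(4,) = 2
  k = 0
  (w (g (w (t) (k))) (k)) = w(2, 0) = 3
  (g (w (g (w (t) (k))) (k))) = g(3,) = 2
  k = 0
  (r (k)) = r(0,) = 1
  (g (r (k))) = g(1,) = 1
  k = 0
  (w (g (r (k))) (k)) = w(1, 0) = 2
  (r (w (g (r (k))) (k))) = r(2,) = 2
  (w (g (w (g (w (t) (k))) (k))) (r (w (g (r (k))) (k)))) = w(2, 2) = 1


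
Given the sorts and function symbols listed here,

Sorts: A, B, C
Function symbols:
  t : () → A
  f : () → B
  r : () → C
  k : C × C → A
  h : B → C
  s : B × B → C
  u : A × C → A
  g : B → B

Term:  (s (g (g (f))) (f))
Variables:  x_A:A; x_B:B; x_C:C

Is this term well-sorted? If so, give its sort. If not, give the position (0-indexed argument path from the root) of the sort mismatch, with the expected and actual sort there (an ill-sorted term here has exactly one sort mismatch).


well-sorted; sort = C

      (f) : B
    (g (f)) : B
  (g (g (f))) : B
  (f) : B
(s (g (g (f))) (f)) : C


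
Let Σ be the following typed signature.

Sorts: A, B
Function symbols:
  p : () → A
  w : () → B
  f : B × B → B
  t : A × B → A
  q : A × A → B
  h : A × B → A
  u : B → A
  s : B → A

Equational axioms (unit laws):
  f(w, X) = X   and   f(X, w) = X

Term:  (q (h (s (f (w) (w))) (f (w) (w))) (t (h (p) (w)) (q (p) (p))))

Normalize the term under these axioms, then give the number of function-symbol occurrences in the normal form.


1. (q (h (s (f (w) (w))) (f (w) (w))) (t (h (p) (w)) (q (p) (p))))  →  (q (h (s (w)) (f (w) (w))) (t (h (p) (w)) (q (p) (p))))
2. (q (h (s (w)) (f (w) (w))) (t (h (p) (w)) (q (p) (p))))  →  (q (h (s (w)) (w)) (t (h (p) (w)) (q (p) (p))))
normal form: (q (h (s (w)) (w)) (t (h (p) (w)) (q (p) (p))))

size = 12


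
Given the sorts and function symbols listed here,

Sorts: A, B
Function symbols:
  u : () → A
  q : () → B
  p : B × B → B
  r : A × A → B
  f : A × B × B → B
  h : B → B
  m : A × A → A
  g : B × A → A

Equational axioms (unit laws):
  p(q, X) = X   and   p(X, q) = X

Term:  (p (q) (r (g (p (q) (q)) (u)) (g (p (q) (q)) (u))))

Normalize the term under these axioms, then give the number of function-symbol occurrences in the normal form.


size = 7

1. (p (q) (r (g (p (q) (q)) (u)) (g (p (q) (q)) (u))))  →  (r (g (p (q) (q)) (u)) (g (p (q) (q)) (u)))
2. (r (g (p (q) (q)) (u)) (g (p (q) (q)) (u)))  →  (r (g (q) (u)) (g (p (q) (q)) (u)))
3. (r (g (q) (u)) (g (p (q) (q)) (u)))  →  (r (g (q) (u)) (g (q) (u)))
normal form: (r (g (q) (u)) (g (q) (u)))


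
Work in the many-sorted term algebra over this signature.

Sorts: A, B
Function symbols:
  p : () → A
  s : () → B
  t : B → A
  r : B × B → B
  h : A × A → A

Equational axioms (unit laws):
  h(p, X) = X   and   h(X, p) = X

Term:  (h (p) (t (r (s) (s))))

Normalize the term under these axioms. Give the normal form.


normal form = (t (r (s) (s)))

1. (h (p) (t (r (s) (s))))  →  (t (r (s) (s)))


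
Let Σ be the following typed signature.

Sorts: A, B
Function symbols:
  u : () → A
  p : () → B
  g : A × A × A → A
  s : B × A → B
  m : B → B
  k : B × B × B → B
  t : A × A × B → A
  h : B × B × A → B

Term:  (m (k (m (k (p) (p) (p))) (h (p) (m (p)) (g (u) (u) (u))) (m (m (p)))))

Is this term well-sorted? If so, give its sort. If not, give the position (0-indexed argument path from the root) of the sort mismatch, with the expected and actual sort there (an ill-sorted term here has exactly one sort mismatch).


well-sorted; sort = B

        (p) : B
        (p) : B
        (p) : B
      (k (p) (p) (p)) : B
    (m (k (p) (p) (p))) : B
      (p) : B
        (p) : B
      (m (p)) : B
        (u) : A
        (u) : A
        (u) : A
      (g (u) (u) (u)) : A
    (h (p) (m (p)) (g (u) (u) (u))) : B
        (p) : B
      (m (p)) : B
    (m (m (p))) : B
  (k (m (k (p) (p) (p))) (h (p) (m (p)) (g (u) (u) (u))) (m (m (p)))) : B
(m (k (m (k (p) (p) (p))) (h (p) (m (p)) (g (u) (u) (u))) (m (m (p))))) : B


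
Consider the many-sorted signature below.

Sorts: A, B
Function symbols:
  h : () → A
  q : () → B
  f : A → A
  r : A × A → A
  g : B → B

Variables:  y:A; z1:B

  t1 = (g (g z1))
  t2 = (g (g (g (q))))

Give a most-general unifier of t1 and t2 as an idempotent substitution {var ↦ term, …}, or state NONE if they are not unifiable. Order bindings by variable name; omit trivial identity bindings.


{z1 ↦ (g (q))}


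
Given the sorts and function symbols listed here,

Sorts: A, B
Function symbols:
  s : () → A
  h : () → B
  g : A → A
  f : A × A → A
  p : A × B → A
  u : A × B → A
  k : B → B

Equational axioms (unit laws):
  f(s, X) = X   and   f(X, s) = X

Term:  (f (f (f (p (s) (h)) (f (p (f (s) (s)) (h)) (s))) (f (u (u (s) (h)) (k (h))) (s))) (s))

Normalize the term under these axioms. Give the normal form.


normal form = (f (f (p (s) (h)) (p (s) (h))) (u (u (s) (h)) (k (h))))

1. (f (f (f (p (s) (h)) (f (p (f (s) (s)) (h)) (s))) (f (u (u (s) (h)) (k (h))) (s))) (s))  →  (f (f (p (s) (h)) (f (p (f (s) (s)) (h)) (s))) (f (u (u (s) (h)) (k (h))) (s)))
2. (f (f (p (s) (h)) (f (p (f (s) (s)) (h)) (s))) (f (u (u (s) (h)) (k (h))) (s)))  →  (f (f (p (s) (h)) (p (f (s) (s)) (h))) (f (u (u (s) (h)) (k (h))) (s)))
3. (f (f (p (s) (h)) (p (f (s) (s)) (h))) (f (u (u (s) (h)) (k (h))) (s)))  →  (f (f (p (s) (h)) (p (s) (h))) (f (u (u (s) (h)) (k (h))) (s)))
4. (f (f (p (s) (h)) (p (s) (h))) (f (u (u (s) (h)) (k (h))) (s)))  →  (f (f (p (s) (h)) (p (s) (h))) (u (u (s) (h)) (k (h))))


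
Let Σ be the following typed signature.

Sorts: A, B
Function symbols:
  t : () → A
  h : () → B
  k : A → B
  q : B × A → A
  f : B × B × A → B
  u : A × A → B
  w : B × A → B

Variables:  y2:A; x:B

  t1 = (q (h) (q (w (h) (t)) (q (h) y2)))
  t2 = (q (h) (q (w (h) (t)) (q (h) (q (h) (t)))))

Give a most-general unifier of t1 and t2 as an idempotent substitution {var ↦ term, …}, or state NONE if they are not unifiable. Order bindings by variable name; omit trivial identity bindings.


{y2 ↦ (q (h) (t))}


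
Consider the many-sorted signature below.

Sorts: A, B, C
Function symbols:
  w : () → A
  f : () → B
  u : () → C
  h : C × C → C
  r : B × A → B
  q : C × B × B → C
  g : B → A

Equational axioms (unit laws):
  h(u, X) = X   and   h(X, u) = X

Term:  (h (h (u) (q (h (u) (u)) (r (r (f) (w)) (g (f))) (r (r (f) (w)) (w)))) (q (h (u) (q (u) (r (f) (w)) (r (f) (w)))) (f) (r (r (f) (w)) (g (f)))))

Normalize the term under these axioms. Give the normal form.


normal form = (h (q (u) (r (r (f) (w)) (g (f))) (r (r (f) (w)) (w))) (q (q (u) (r (f) (w)) (r (f) (w))) (f) (r (r (f) (w)) (g (f)))))

1. (h (h (u) (q (h (u) (u)) (r (r (f) (w)) (g (f))) (r (r (f) (w)) (w)))) (q (h (u) (q (u) (r (f) (w)) (r (f) (w)))) (f) (r (r (f) (w)) (g (f)))))  →  (h (q (h (u) (u)) (r (r (f) (w)) (g (f))) (r (r (f) (w)) (w))) (q (h (u) (q (u) (r (f) (w)) (r (f) (w)))) (f) (r (r (f) (w)) (g (f)))))
2. (h (q (h (u) (u)) (r (r (f) (w)) (g (f))) (r (r (f) (w)) (w))) (q (h (u) (q (u) (r (f) (w)) (r (f) (w)))) (f) (r (r (f) (w)) (g (f)))))  →  (h (q (u) (r (r (f) (w)) (g (f))) (r (r (f) (w)) (w))) (q (h (u) (q (u) (r (f) (w)) (r (f) (w)))) (f) (r (r (f) (w)) (g (f)))))
3. (h (q (u) (r (r (f) (w)) (g (f))) (r (r (f) (w)) (w))) (q (h (u) (q (u) (r (f) (w)) (r (f) (w)))) (f) (r (r (f) (w)) (g (f)))))  →  (h (q (u) (r (r (f) (w)) (g (f))) (r (r (f) (w)) (w))) (q (q (u) (r (f) (w)) (r (f) (w))) (f) (r (r (f) (w)) (g (f)))))


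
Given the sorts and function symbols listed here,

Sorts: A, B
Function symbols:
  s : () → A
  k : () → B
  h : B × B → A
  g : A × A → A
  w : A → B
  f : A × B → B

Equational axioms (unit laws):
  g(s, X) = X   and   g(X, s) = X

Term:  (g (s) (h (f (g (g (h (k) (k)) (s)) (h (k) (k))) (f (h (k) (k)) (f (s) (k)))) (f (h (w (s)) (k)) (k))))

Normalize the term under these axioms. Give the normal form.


normal form = (h (f (g (h (k) (k)) (h (k) (k))) (f (h (k) (k)) (f (s) (k)))) (f (h (w (s)) (k)) (k)))

1. (g (s) (h (f (g (g (h (k) (k)) (s)) (h (k) (k))) (f (h (k) (k)) (f (s) (k)))) (f (h (w (s)) (k)) (k))))  →  (h (f (g (g (h (k) (k)) (s)) (h (k) (k))) (f (h (k) (k)) (f (s) (k)))) (f (h (w (s)) (k)) (k)))
2. (h (f (g (g (h (k) (k)) (s)) (h (k) (k))) (f (h (k) (k)) (f (s) (k)))) (f (h (w (s)) (k)) (k)))  →  (h (f (g (h (k) (k)) (h (k) (k))) (f (h (k) (k)) (f (s) (k)))) (f (h (w (s)) (k)) (k)))


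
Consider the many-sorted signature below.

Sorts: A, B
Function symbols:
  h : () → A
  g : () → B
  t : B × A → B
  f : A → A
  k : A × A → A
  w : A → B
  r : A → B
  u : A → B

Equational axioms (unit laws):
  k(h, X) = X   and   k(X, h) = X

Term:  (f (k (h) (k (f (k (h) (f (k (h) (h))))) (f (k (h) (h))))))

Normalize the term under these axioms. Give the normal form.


normal form = (f (k (f (f (h))) (f (h))))

1. (f (k (h) (k (f (k (h) (f (k (h) (h))))) (f (k (h) (h))))))  →  (f (k (f (k (h) (f (k (h) (h))))) (f (k (h) (h)))))
2. (f (k (f (k (h) (f (k (h) (h))))) (f (k (h) (h)))))  →  (f (k (f (f (k (h) (h)))) (f (k (h) (h)))))
3. (f (k (f (f (k (h) (h)))) (f (k (h) (h)))))  →  (f (k (f (f (h))) (f (k (h) (h)))))
4. (f (k (f (f (h))) (f (k (h) (h)))))  →  (f (k (f (f (h))) (f (h))))


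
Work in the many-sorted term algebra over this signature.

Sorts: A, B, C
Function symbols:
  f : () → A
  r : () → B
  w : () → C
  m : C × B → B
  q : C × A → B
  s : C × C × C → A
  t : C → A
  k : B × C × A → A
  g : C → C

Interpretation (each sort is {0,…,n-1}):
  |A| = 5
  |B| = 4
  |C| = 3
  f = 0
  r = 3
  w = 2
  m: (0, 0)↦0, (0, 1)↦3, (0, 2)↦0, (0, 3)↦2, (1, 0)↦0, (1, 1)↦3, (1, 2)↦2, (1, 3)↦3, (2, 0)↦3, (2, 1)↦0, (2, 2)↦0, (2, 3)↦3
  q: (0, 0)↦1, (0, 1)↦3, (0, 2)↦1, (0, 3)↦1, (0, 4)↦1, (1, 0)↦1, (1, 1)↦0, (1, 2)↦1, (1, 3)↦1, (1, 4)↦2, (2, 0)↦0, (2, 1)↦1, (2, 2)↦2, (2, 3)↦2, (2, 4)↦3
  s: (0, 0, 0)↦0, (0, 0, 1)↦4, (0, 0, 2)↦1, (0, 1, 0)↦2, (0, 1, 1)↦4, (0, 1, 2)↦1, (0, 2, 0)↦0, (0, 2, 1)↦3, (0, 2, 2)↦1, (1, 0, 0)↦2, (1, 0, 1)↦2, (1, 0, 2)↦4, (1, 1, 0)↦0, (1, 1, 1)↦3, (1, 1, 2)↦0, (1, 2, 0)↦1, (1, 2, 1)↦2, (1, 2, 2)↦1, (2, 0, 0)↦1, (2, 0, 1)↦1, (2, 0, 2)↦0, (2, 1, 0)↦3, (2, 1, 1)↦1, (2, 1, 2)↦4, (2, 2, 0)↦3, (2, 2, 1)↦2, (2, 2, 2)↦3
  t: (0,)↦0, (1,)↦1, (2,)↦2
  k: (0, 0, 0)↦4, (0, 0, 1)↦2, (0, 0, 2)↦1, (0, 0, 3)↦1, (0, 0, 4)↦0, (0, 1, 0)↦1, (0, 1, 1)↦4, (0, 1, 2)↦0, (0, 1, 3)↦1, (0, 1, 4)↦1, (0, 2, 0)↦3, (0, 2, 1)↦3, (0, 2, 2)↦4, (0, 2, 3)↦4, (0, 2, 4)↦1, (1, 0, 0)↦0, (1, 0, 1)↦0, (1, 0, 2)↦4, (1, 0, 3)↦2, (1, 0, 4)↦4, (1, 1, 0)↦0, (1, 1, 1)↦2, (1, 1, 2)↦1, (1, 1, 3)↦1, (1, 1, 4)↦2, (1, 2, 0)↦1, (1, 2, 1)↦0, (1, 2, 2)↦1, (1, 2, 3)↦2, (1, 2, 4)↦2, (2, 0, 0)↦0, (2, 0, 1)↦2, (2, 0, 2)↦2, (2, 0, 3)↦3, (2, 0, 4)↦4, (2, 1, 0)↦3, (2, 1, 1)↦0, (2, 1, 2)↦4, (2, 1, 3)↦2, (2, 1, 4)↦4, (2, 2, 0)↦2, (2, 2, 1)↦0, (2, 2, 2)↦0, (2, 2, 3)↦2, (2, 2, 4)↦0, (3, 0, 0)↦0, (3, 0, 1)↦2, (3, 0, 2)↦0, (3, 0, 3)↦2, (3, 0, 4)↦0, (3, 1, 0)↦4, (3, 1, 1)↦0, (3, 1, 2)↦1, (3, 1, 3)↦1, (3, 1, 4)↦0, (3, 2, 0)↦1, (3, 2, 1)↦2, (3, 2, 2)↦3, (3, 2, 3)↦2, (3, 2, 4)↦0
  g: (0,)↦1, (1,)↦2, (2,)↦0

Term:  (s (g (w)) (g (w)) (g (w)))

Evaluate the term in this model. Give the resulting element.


value = 0

  w = 2
  (g (w)) = g(2,) = 0
  w = 2
  (g (w)) = g(2,) = 0
  w = 2
  (g (w)) = g(2,) = 0
  (s (g (w)) (g (w)) (g (w))) = s(0, 0, 0) = 0


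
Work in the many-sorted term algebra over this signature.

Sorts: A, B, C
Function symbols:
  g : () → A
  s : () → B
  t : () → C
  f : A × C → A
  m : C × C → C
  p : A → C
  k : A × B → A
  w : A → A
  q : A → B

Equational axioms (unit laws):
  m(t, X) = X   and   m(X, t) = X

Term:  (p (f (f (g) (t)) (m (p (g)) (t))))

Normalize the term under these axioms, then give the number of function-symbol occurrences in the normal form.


1. (p (f (f (g) (t)) (m (p (g)) (t))))  →  (p (f (f (g) (t)) (p (g))))
normal form: (p (f (f (g) (t)) (p (g))))

size = 7


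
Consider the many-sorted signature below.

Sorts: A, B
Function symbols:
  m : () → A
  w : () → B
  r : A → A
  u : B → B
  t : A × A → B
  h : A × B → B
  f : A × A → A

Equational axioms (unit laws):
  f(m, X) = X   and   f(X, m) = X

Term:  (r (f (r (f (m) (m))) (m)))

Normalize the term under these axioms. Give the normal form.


1. (r (f (r (f (m) (m))) (m)))  →  (r (r (f (m) (m))))
2. (r (r (f (m) (m))))  →  (r (r (m)))

normal form = (r (r (m)))


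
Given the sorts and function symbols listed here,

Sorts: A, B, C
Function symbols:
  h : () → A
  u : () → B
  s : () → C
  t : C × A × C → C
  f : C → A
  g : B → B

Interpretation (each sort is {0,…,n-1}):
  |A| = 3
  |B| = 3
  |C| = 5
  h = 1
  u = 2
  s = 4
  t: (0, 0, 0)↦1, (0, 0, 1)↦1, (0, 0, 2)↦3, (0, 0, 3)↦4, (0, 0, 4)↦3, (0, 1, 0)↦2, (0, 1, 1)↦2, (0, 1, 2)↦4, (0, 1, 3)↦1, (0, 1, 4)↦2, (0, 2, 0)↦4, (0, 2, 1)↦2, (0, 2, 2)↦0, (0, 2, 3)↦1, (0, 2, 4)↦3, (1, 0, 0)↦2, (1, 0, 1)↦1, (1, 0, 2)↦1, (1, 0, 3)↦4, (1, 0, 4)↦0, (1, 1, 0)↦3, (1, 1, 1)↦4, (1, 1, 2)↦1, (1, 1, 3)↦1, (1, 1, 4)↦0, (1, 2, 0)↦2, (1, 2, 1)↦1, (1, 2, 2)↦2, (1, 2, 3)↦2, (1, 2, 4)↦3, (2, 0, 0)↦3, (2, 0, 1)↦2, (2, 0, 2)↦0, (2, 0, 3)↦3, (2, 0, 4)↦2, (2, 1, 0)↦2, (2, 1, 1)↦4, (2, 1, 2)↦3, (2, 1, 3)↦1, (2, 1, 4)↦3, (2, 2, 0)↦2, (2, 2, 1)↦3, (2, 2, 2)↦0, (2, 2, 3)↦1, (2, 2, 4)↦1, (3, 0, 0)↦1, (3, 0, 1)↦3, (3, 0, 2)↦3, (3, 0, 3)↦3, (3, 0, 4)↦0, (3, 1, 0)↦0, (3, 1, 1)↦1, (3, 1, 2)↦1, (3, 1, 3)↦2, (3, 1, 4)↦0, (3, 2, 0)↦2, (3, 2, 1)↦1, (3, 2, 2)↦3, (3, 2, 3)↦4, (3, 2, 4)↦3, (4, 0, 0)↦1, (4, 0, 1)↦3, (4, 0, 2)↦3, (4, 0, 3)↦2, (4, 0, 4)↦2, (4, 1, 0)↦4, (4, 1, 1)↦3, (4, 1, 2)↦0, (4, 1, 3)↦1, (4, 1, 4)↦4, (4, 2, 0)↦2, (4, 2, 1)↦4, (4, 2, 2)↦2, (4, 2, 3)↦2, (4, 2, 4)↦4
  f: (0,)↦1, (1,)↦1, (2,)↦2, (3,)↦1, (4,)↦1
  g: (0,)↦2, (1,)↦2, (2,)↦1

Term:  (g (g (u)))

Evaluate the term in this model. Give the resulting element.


  u = 2
  (g (u)) = g(2,) = 1
  (g (g (u))) = g(1,) = 2

value = 2
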